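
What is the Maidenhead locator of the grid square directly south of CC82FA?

CC81fx

Latitude subsquare a = 0; −1 → -1, wraps to 23 = x, carry into square.
Latitude square 2; −1 → 1.
The longitude characters are unchanged.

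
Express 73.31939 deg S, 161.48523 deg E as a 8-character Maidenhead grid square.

RB06rq83

Add 180° to longitude and 90° to latitude: 341.48523, 16.68061.
Field (20°×10°, letters A–R): lon ⌊341.48523/20⌋ = 17 → R; lat ⌊16.68061/10⌋ = 1 → B.
Square (2°×1°, digits 0–9): lon ⌊1.48523/2⌋ = 0; lat ⌊6.68061/1⌋ = 6.
Subsquare (5′×2.5′, letters a–x): lon ⌊1.48523/0.0833333⌋ = 17 → r; lat ⌊0.68061/0.0416667⌋ = 16 → q.
Extended square (30″×15″, digits 0–9): lon ⌊0.06856/0.00833333⌋ = 8; lat ⌊0.01394/0.00416667⌋ = 3.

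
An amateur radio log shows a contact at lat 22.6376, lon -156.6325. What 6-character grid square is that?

Shift to the Maidenhead origin (180°W, 90°S): lon 23.3675, lat 112.6376.
Field (20°×10°, letters A–R): 23.3675/20 → 1 → B, 112.6376/10 → 11 → L; chars BL.
Square (2°×1°, digits 0–9): 3.3675/2 → 1, 2.6376/1 → 2; chars 12.
Subsquare (5′×2.5′, letters a–x): 1.3675/0.0833333 → 16 → q, 0.6376/0.0416667 → 15 → p; chars qp.

BL12qp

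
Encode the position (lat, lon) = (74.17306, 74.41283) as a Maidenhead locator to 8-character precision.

MQ74ee91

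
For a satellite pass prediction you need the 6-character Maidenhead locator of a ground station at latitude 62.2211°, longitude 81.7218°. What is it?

Shift to the Maidenhead origin (180°W, 90°S): lon 261.7218, lat 152.2211.
Field (20°×10°, letters A–R): lon ⌊261.7218/20⌋ = 13 → N; lat ⌊152.2211/10⌋ = 15 → P.
Square (2°×1°, digits 0–9): lon ⌊1.7218/2⌋ = 0; lat ⌊2.2211/1⌋ = 2.
Subsquare (5′×2.5′, letters a–x): lon ⌊1.7218/0.0833333⌋ = 20 → u; lat ⌊0.2211/0.0416667⌋ = 5 → f.

NP02uf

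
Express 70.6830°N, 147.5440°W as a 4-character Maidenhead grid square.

BQ60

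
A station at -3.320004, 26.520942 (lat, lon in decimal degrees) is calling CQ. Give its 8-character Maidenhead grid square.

Add 180° to longitude and 90° to latitude: 206.52094, 86.68000.
Field (20°×10°, letters A–R): 206.52094/20 → 10 → K, 86.68000/10 → 8 → I; chars KI.
Square (2°×1°, digits 0–9): 6.52094/2 → 3, 6.68000/1 → 6; chars 36.
Subsquare (5′×2.5′, letters a–x): 0.52094/0.0833333 → 6 → g, 0.68000/0.0416667 → 16 → q; chars gq.
Extended square (30″×15″, digits 0–9): 0.02094/0.00833333 → 2, 0.01333/0.00416667 → 3; chars 23.

KI36gq23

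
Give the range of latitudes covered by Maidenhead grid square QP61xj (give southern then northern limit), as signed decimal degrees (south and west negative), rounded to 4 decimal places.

Field Q=16, P=15: +16·20° lon, +15·10° lat → SW at lon 140°, lat 60°.
Square 6, 1: +6·2° lon, +1·1° lat → SW at lon 152°, lat 61°.
Subsquare x=23, j=9: +23·0.0833333° lon, +9·0.0416667° lat → SW at lon 153.917°, lat 61.375°.
Cell spans 0.0833333° lon × 0.0416667° lat.
south 61.3750, north 61.4167.

61.3750, 61.4167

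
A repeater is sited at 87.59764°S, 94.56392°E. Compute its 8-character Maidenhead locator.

NA72gj76

Offset from 180°W / 90°S: lon 274.56392°, lat 2.40236°.
Field: 274.56392/20 → 13 → N, 2.40236/10 → 0 → A; chars NA.
Square: 14.56392/2 → 7, 2.40236/1 → 2; chars 72.
Subsquare: 0.56392/0.0833333 → 6 → g, 0.40236/0.0416667 → 9 → j; chars gj.
Extended square: 0.06392/0.00833333 → 7, 0.02736/0.00416667 → 6; chars 76.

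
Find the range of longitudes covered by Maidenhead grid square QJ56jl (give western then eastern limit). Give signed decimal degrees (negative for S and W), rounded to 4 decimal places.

150.7500, 150.8333

Field Q=16, J=9: +16·20° lon, +9·10° lat → SW at lon 140°, lat 0°.
Square 5, 6: +5·2° lon, +6·1° lat → SW at lon 150°, lat 6°.
Subsquare j=9, l=11: +9·0.0833333° lon, +11·0.0416667° lat → SW at lon 150.75°, lat 6.45833°.
Cell spans 0.0833333° lon × 0.0416667° lat.
west 150.7500, east 150.8333.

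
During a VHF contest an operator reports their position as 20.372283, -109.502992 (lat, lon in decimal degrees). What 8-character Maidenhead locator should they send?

DL50fi99

Add 180° to longitude and 90° to latitude: 70.49701, 110.37228.
Field: 70.49701/20 → 3 → D, 110.37228/10 → 11 → L; chars DL.
Square: 10.49701/2 → 5, 0.37228/1 → 0; chars 50.
Subsquare: 0.49701/0.0833333 → 5 → f, 0.37228/0.0416667 → 8 → i; chars fi.
Extended square: 0.08034/0.00833333 → 9, 0.03895/0.00416667 → 9; chars 99.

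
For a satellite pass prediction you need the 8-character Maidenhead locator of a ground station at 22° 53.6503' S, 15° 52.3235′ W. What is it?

Offset from 180°W / 90°S: lon 164.12794°, lat 67.10583°.
Field (20°×10°, letters A–R): 164.12794/20 → 8 → I, 67.10583/10 → 6 → G; chars IG.
Square (2°×1°, digits 0–9): 4.12794/2 → 2, 7.10583/1 → 7; chars 27.
Subsquare (5′×2.5′, letters a–x): 0.12794/0.0833333 → 1 → b, 0.10583/0.0416667 → 2 → c; chars bc.
Extended square (30″×15″, digits 0–9): 0.04461/0.00833333 → 5, 0.02250/0.00416667 → 5; chars 55.

IG27bc55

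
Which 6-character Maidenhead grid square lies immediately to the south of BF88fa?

Latitude subsquare a = 0; −1 → -1, wraps to 23 = x, carry into square.
Latitude square 8; −1 → 7.
The longitude characters are unchanged.

BF87fx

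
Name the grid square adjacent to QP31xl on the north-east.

QP41am

Longitude subsquare x = 23; +1 → 24, wraps to 0 = a, carry into square.
Longitude square 3; +1 → 4.
Latitude subsquare l = 11; +1 → 12 = m.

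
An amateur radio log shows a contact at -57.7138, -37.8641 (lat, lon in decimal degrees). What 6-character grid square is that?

Add 180° to longitude and 90° to latitude: 142.1359, 32.2862.
Field: lon ⌊142.1359/20⌋ = 7 → H; lat ⌊32.2862/10⌋ = 3 → D.
Square: lon ⌊2.1359/2⌋ = 1; lat ⌊2.2862/1⌋ = 2.
Subsquare: lon ⌊0.1359/0.0833333⌋ = 1 → b; lat ⌊0.2862/0.0416667⌋ = 6 → g.

HD12bg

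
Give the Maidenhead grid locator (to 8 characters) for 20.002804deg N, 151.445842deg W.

Shift to the Maidenhead origin (180°W, 90°S): lon 28.55416, lat 110.00280.
Field: lon ⌊28.55416/20⌋ = 1 → B; lat ⌊110.00280/10⌋ = 11 → L.
Square: lon ⌊8.55416/2⌋ = 4; lat ⌊0.00280/1⌋ = 0.
Subsquare: lon ⌊0.55416/0.0833333⌋ = 6 → g; lat ⌊0.00280/0.0416667⌋ = 0 → a.
Extended square: lon ⌊0.05416/0.00833333⌋ = 6; lat ⌊0.00280/0.00416667⌋ = 0.

BL40ga60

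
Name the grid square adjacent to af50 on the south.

AE59

Latitude square 0; −1 → -1, wraps to 9, carry into field.
Latitude field F = 5; −1 → 4 = E.
The longitude characters are unchanged.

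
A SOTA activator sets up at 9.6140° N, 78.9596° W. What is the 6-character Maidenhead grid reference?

Shift to the Maidenhead origin (180°W, 90°S): lon 101.0404, lat 99.6140.
Field: lon ⌊101.0404/20⌋ = 5 → F; lat ⌊99.6140/10⌋ = 9 → J.
Square: lon ⌊1.0404/2⌋ = 0; lat ⌊9.6140/1⌋ = 9.
Subsquare: lon ⌊1.0404/0.0833333⌋ = 12 → m; lat ⌊0.6140/0.0416667⌋ = 14 → o.

FJ09mo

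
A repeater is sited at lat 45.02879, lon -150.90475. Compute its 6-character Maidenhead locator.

BN45na

Add 180° to longitude and 90° to latitude: 29.0952, 135.0288.
Field: lon ⌊29.0952/20⌋ = 1 → B; lat ⌊135.0288/10⌋ = 13 → N.
Square: lon ⌊9.0952/2⌋ = 4; lat ⌊5.0288/1⌋ = 5.
Subsquare: lon ⌊1.0952/0.0833333⌋ = 13 → n; lat ⌊0.0288/0.0416667⌋ = 0 → a.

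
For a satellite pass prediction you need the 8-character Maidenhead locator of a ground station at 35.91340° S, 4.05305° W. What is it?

IF74xc30

Add 180° to longitude and 90° to latitude: 175.94695, 54.08660.
Field: lon ⌊175.94695/20⌋ = 8 → I; lat ⌊54.08660/10⌋ = 5 → F.
Square: lon ⌊15.94695/2⌋ = 7; lat ⌊4.08660/1⌋ = 4.
Subsquare: lon ⌊1.94695/0.0833333⌋ = 23 → x; lat ⌊0.08660/0.0416667⌋ = 2 → c.
Extended square: lon ⌊0.03028/0.00833333⌋ = 3; lat ⌊0.00327/0.00416667⌋ = 0.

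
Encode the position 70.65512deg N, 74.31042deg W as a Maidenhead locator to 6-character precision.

Shift to the Maidenhead origin (180°W, 90°S): lon 105.6896, lat 160.6551.
Field: lon ⌊105.6896/20⌋ = 5 → F; lat ⌊160.6551/10⌋ = 16 → Q.
Square: lon ⌊5.6896/2⌋ = 2; lat ⌊0.6551/1⌋ = 0.
Subsquare: lon ⌊1.6896/0.0833333⌋ = 20 → u; lat ⌊0.6551/0.0416667⌋ = 15 → p.

FQ20up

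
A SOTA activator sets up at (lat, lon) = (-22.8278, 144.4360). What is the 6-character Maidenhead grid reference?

QG27fe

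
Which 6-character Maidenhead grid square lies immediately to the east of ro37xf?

RO47af

Longitude subsquare x = 23; +1 → 24, wraps to 0 = a, carry into square.
Longitude square 3; +1 → 4.
The latitude characters are unchanged.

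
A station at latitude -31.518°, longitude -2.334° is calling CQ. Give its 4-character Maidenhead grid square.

Add 180° to longitude and 90° to latitude: 177.67, 58.48.
Field: 177.67/20 → 8 → I, 58.48/10 → 5 → F; chars IF.
Square: 17.67/2 → 8, 8.48/1 → 8; chars 88.

IF88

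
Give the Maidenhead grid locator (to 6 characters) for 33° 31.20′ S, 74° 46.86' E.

Add 180° to longitude and 90° to latitude: 254.7810, 56.4800.
Field (20°×10°, letters A–R): lon ⌊254.7810/20⌋ = 12 → M; lat ⌊56.4800/10⌋ = 5 → F.
Square (2°×1°, digits 0–9): lon ⌊14.7810/2⌋ = 7; lat ⌊6.4800/1⌋ = 6.
Subsquare (5′×2.5′, letters a–x): lon ⌊0.7810/0.0833333⌋ = 9 → j; lat ⌊0.4800/0.0416667⌋ = 11 → l.

MF76jl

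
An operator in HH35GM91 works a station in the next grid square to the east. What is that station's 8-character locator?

HH35hm01

Longitude extended square 9; +1 → 10, wraps to 0, carry into subsquare.
Longitude subsquare g = 6; +1 → 7 = h.
The latitude characters are unchanged.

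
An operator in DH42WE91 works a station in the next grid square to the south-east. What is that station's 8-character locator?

DH42xe00

Longitude extended square 9; +1 → 10, wraps to 0, carry into subsquare.
Longitude subsquare w = 22; +1 → 23 = x.
Latitude extended square 1; −1 → 0.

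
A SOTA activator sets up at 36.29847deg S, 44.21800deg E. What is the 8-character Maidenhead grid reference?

LF23cq68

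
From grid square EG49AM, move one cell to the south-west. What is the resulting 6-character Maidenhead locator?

EG39xl

Longitude subsquare a = 0; −1 → -1, wraps to 23 = x, carry into square.
Longitude square 4; −1 → 3.
Latitude subsquare m = 12; −1 → 11 = l.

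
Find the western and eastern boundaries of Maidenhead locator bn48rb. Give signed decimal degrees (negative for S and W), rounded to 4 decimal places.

Field B=1, N=13: +1·20° lon, +13·10° lat → SW at lon -160°, lat 40°.
Square 4, 8: +4·2° lon, +8·1° lat → SW at lon -152°, lat 48°.
Subsquare r=17, b=1: +17·0.0833333° lon, +1·0.0416667° lat → SW at lon -150.583°, lat 48.0417°.
Cell spans 0.0833333° lon × 0.0416667° lat.
west -150.5833, east -150.5000.

-150.5833, -150.5000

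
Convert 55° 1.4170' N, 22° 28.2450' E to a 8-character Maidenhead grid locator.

Offset from 180°W / 90°S: lon 202.47075°, lat 145.02362°.
Field: 202.47075/20 → 10 → K, 145.02362/10 → 14 → O; chars KO.
Square: 2.47075/2 → 1, 5.02362/1 → 5; chars 15.
Subsquare: 0.47075/0.0833333 → 5 → f, 0.02362/0.0416667 → 0 → a; chars fa.
Extended square: 0.05408/0.00833333 → 6, 0.02362/0.00416667 → 5; chars 65.

KO15fa65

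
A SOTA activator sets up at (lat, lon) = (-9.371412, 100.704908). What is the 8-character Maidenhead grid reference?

Add 180° to longitude and 90° to latitude: 280.70491, 80.62859.
Field: lon ⌊280.70491/20⌋ = 14 → O; lat ⌊80.62859/10⌋ = 8 → I.
Square: lon ⌊0.70491/2⌋ = 0; lat ⌊0.62859/1⌋ = 0.
Subsquare: lon ⌊0.70491/0.0833333⌋ = 8 → i; lat ⌊0.62859/0.0416667⌋ = 15 → p.
Extended square: lon ⌊0.03824/0.00833333⌋ = 4; lat ⌊0.00359/0.00416667⌋ = 0.

OI00ip40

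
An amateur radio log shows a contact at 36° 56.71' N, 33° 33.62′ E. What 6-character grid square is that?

KM66sw

Offset from 180°W / 90°S: lon 213.5603°, lat 126.9452°.
Field: 213.5603/20 → 10 → K, 126.9452/10 → 12 → M; chars KM.
Square: 13.5603/2 → 6, 6.9452/1 → 6; chars 66.
Subsquare: 1.5603/0.0833333 → 18 → s, 0.9452/0.0416667 → 22 → w; chars sw.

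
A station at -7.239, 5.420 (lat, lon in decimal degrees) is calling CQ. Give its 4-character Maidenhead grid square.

JI22

Add 180° to longitude and 90° to latitude: 185.42, 82.76.
Field: lon ⌊185.42/20⌋ = 9 → J; lat ⌊82.76/10⌋ = 8 → I.
Square: lon ⌊5.42/2⌋ = 2; lat ⌊2.76/1⌋ = 2.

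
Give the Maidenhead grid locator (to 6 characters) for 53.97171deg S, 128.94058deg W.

Shift to the Maidenhead origin (180°W, 90°S): lon 51.0594, lat 36.0283.
Field: lon ⌊51.0594/20⌋ = 2 → C; lat ⌊36.0283/10⌋ = 3 → D.
Square: lon ⌊11.0594/2⌋ = 5; lat ⌊6.0283/1⌋ = 6.
Subsquare: lon ⌊1.0594/0.0833333⌋ = 12 → m; lat ⌊0.0283/0.0416667⌋ = 0 → a.

CD56ma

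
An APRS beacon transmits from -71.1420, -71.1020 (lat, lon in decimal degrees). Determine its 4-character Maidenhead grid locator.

FB48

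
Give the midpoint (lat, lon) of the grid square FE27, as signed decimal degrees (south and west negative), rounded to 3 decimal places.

-42.500, -75.000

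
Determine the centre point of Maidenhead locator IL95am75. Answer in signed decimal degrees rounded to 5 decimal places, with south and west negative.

25.52292, -1.93750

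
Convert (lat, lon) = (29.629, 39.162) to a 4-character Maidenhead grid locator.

KL99

Add 180° to longitude and 90° to latitude: 219.16, 119.63.
Field: lon ⌊219.16/20⌋ = 10 → K; lat ⌊119.63/10⌋ = 11 → L.
Square: lon ⌊19.16/2⌋ = 9; lat ⌊9.63/1⌋ = 9.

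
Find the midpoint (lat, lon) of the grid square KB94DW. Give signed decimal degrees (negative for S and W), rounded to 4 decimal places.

-75.0625, 38.2917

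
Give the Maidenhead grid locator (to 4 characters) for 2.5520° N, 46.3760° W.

GJ62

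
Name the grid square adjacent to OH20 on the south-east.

OG39

Longitude square 2; +1 → 3.
Latitude square 0; −1 → -1, wraps to 9, carry into field.
Latitude field H = 7; −1 → 6 = G.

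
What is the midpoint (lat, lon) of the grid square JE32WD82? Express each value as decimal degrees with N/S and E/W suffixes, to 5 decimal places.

47.86458° S, 7.90417° E

Field J=9, E=4: +9·20° lon, +4·10° lat → SW at lon 0°, lat -50°.
Square 3, 2: +3·2° lon, +2·1° lat → SW at lon 6°, lat -48°.
Subsquare w=22, d=3: +22·0.0833333° lon, +3·0.0416667° lat → SW at lon 7.83333°, lat -47.875°.
Extended square 8, 2: +8·0.00833333° lon, +2·0.00416667° lat → SW at lon 7.9°, lat -47.8667°.
Cell spans 0.00833333° lon × 0.00416667° lat. Centre is SW corner plus half of each.
latitude 47.86458° S, longitude 7.90417° E.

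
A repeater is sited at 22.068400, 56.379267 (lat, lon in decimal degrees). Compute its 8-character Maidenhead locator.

LL82eb56

Offset from 180°W / 90°S: lon 236.37927°, lat 112.06840°.
Field: 236.37927/20 → 11 → L, 112.06840/10 → 11 → L; chars LL.
Square: 16.37927/2 → 8, 2.06840/1 → 2; chars 82.
Subsquare: 0.37927/0.0833333 → 4 → e, 0.06840/0.0416667 → 1 → b; chars eb.
Extended square: 0.04593/0.00833333 → 5, 0.02673/0.00416667 → 6; chars 56.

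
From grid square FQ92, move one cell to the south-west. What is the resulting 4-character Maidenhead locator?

Longitude square 9; −1 → 8.
Latitude square 2; −1 → 1.

FQ81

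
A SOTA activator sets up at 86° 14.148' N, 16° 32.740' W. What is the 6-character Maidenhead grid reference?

IR16rf

Offset from 180°W / 90°S: lon 163.4543°, lat 176.2358°.
Field: 163.4543/20 → 8 → I, 176.2358/10 → 17 → R; chars IR.
Square: 3.4543/2 → 1, 6.2358/1 → 6; chars 16.
Subsquare: 1.4543/0.0833333 → 17 → r, 0.2358/0.0416667 → 5 → f; chars rf.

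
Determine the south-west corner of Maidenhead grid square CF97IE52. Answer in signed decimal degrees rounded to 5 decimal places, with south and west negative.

Field C=2, F=5: +2·20° lon, +5·10° lat → SW at lon -140°, lat -40°.
Square 9, 7: +9·2° lon, +7·1° lat → SW at lon -122°, lat -33°.
Subsquare i=8, e=4: +8·0.0833333° lon, +4·0.0416667° lat → SW at lon -121.333°, lat -32.8333°.
Extended square 5, 2: +5·0.00833333° lon, +2·0.00416667° lat → SW at lon -121.292°, lat -32.825°.
latitude -32.82500, longitude -121.29167.

-32.82500, -121.29167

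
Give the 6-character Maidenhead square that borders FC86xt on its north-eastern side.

FC96au

Longitude subsquare x = 23; +1 → 24, wraps to 0 = a, carry into square.
Longitude square 8; +1 → 9.
Latitude subsquare t = 19; +1 → 20 = u.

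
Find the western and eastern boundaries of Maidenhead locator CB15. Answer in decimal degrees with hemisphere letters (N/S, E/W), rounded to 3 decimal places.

138.000° W, 136.000° W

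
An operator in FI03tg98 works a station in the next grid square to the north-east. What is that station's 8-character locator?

FI03ug09

Longitude extended square 9; +1 → 10, wraps to 0, carry into subsquare.
Longitude subsquare t = 19; +1 → 20 = u.
Latitude extended square 8; +1 → 9.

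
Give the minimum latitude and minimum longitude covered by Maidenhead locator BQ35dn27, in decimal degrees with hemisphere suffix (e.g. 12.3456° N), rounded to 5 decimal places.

75.57083° N, 153.73333° W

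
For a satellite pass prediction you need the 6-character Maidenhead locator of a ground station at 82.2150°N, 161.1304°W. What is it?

Shift to the Maidenhead origin (180°W, 90°S): lon 18.8696, lat 172.2150.
Field: lon ⌊18.8696/20⌋ = 0 → A; lat ⌊172.2150/10⌋ = 17 → R.
Square: lon ⌊18.8696/2⌋ = 9; lat ⌊2.2150/1⌋ = 2.
Subsquare: lon ⌊0.8696/0.0833333⌋ = 10 → k; lat ⌊0.2150/0.0416667⌋ = 5 → f.

AR92kf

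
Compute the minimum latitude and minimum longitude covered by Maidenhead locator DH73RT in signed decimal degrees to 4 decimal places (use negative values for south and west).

-16.2083, -104.5833

Field D=3, H=7: +3·20° lon, +7·10° lat → SW at lon -120°, lat -20°.
Square 7, 3: +7·2° lon, +3·1° lat → SW at lon -106°, lat -17°.
Subsquare r=17, t=19: +17·0.0833333° lon, +19·0.0416667° lat → SW at lon -104.583°, lat -16.2083°.
latitude -16.2083, longitude -104.5833.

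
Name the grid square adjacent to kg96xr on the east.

LG06ar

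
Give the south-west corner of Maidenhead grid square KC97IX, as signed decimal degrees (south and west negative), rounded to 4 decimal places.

-62.0417, 38.6667

Field K=10, C=2: +10·20° lon, +2·10° lat → SW at lon 20°, lat -70°.
Square 9, 7: +9·2° lon, +7·1° lat → SW at lon 38°, lat -63°.
Subsquare i=8, x=23: +8·0.0833333° lon, +23·0.0416667° lat → SW at lon 38.6667°, lat -62.0417°.
latitude -62.0417, longitude 38.6667.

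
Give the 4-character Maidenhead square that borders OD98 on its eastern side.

PD08

Longitude square 9; +1 → 10, wraps to 0, carry into field.
Longitude field O = 14; +1 → 15 = P.
The latitude characters are unchanged.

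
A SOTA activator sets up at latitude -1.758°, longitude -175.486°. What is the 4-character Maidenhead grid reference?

Add 180° to longitude and 90° to latitude: 4.51, 88.24.
Field (20°×10°, letters A–R): lon ⌊4.51/20⌋ = 0 → A; lat ⌊88.24/10⌋ = 8 → I.
Square (2°×1°, digits 0–9): lon ⌊4.51/2⌋ = 2; lat ⌊8.24/1⌋ = 8.

AI28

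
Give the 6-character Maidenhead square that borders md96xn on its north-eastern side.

ND06ao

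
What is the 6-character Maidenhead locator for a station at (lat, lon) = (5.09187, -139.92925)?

Offset from 180°W / 90°S: lon 40.0708°, lat 95.0919°.
Field: lon ⌊40.0708/20⌋ = 2 → C; lat ⌊95.0919/10⌋ = 9 → J.
Square: lon ⌊0.0708/2⌋ = 0; lat ⌊5.0919/1⌋ = 5.
Subsquare: lon ⌊0.0708/0.0833333⌋ = 0 → a; lat ⌊0.0919/0.0416667⌋ = 2 → c.

CJ05ac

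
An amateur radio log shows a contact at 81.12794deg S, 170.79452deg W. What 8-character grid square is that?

AA48ou49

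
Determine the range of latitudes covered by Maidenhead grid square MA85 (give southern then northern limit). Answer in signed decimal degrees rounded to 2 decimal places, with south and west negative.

-85.00, -84.00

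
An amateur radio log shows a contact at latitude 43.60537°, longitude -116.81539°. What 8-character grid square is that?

DN13oo25

Shift to the Maidenhead origin (180°W, 90°S): lon 63.18461, lat 133.60537.
Field: lon ⌊63.18461/20⌋ = 3 → D; lat ⌊133.60537/10⌋ = 13 → N.
Square: lon ⌊3.18461/2⌋ = 1; lat ⌊3.60537/1⌋ = 3.
Subsquare: lon ⌊1.18461/0.0833333⌋ = 14 → o; lat ⌊0.60537/0.0416667⌋ = 14 → o.
Extended square: lon ⌊0.01794/0.00833333⌋ = 2; lat ⌊0.02204/0.00416667⌋ = 5.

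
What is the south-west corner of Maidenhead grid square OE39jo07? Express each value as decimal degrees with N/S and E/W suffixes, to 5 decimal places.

40.38750° S, 106.75000° E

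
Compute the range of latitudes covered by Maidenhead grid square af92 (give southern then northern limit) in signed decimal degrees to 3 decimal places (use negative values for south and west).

Field A=0, F=5: +0·20° lon, +5·10° lat → SW at lon -180°, lat -40°.
Square 9, 2: +9·2° lon, +2·1° lat → SW at lon -162°, lat -38°.
Cell spans 2° lon × 1° lat.
south -38.000, north -37.000.

-38.000, -37.000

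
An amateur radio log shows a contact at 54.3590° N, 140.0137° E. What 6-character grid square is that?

QO04ai

Add 180° to longitude and 90° to latitude: 320.0137, 144.3590.
Field: 320.0137/20 → 16 → Q, 144.3590/10 → 14 → O; chars QO.
Square: 0.0137/2 → 0, 4.3590/1 → 4; chars 04.
Subsquare: 0.0137/0.0833333 → 0 → a, 0.3590/0.0416667 → 8 → i; chars ai.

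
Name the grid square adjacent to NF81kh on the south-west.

Longitude subsquare k = 10; −1 → 9 = j.
Latitude subsquare h = 7; −1 → 6 = g.

NF81jg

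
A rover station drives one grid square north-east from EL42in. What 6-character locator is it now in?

EL42jo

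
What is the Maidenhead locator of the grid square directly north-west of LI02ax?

KI93xa

Longitude subsquare a = 0; −1 → -1, wraps to 23 = x, carry into square.
Longitude square 0; −1 → -1, wraps to 9, carry into field.
Longitude field L = 11; −1 → 10 = K.
Latitude subsquare x = 23; +1 → 24, wraps to 0 = a, carry into square.
Latitude square 2; +1 → 3.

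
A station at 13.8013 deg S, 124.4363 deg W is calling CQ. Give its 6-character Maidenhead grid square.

CH76se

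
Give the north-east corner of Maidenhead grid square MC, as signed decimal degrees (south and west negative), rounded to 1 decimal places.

Field M=12, C=2: +12·20° lon, +2·10° lat → SW at lon 60°, lat -70°.
Cell spans 20° lon × 10° lat. NE corner is SW corner plus one full cell.
latitude -60.0, longitude 80.0.

-60.0, 80.0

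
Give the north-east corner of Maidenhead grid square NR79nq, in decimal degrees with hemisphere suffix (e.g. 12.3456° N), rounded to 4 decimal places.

89.7083° N, 95.1667° E

Field N=13, R=17: +13·20° lon, +17·10° lat → SW at lon 80°, lat 80°.
Square 7, 9: +7·2° lon, +9·1° lat → SW at lon 94°, lat 89°.
Subsquare n=13, q=16: +13·0.0833333° lon, +16·0.0416667° lat → SW at lon 95.0833°, lat 89.6667°.
Cell spans 0.0833333° lon × 0.0416667° lat. NE corner is SW corner plus one full cell.
latitude 89.7083° N, longitude 95.1667° E.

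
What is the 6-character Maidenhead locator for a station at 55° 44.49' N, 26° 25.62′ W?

HO65sr

Shift to the Maidenhead origin (180°W, 90°S): lon 153.5730, lat 145.7415.
Field: 153.5730/20 → 7 → H, 145.7415/10 → 14 → O; chars HO.
Square: 13.5730/2 → 6, 5.7415/1 → 5; chars 65.
Subsquare: 1.5730/0.0833333 → 18 → s, 0.7415/0.0416667 → 17 → r; chars sr.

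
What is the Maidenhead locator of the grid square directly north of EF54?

Latitude square 4; +1 → 5.
The longitude characters are unchanged.

EF55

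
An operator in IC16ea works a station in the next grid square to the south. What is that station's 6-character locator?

Latitude subsquare a = 0; −1 → -1, wraps to 23 = x, carry into square.
Latitude square 6; −1 → 5.
The longitude characters are unchanged.

IC15ex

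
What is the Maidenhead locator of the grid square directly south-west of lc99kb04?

Longitude extended square 0; −1 → -1, wraps to 9, carry into subsquare.
Longitude subsquare k = 10; −1 → 9 = j.
Latitude extended square 4; −1 → 3.

LC99jb93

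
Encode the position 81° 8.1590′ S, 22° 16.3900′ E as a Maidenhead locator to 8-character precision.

KA18du27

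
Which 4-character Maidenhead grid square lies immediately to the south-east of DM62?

DM71

Longitude square 6; +1 → 7.
Latitude square 2; −1 → 1.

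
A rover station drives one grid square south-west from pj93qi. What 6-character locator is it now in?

PJ93ph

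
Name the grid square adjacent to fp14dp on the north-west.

FP14cq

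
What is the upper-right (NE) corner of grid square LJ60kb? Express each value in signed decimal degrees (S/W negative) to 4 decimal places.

Field L=11, J=9: +11·20° lon, +9·10° lat → SW at lon 40°, lat 0°.
Square 6, 0: +6·2° lon, +0·1° lat → SW at lon 52°, lat 0°.
Subsquare k=10, b=1: +10·0.0833333° lon, +1·0.0416667° lat → SW at lon 52.8333°, lat 0.0416667°.
Cell spans 0.0833333° lon × 0.0416667° lat. NE corner is SW corner plus one full cell.
latitude 0.0833, longitude 52.9167.

0.0833, 52.9167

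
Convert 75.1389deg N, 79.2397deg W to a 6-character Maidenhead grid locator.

Offset from 180°W / 90°S: lon 100.7603°, lat 165.1389°.
Field: 100.7603/20 → 5 → F, 165.1389/10 → 16 → Q; chars FQ.
Square: 0.7603/2 → 0, 5.1389/1 → 5; chars 05.
Subsquare: 0.7603/0.0833333 → 9 → j, 0.1389/0.0416667 → 3 → d; chars jd.

FQ05jd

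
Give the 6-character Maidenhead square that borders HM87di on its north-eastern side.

HM87ej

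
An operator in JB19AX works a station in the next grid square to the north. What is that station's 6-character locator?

JC10aa

Latitude subsquare x = 23; +1 → 24, wraps to 0 = a, carry into square.
Latitude square 9; +1 → 10, wraps to 0, carry into field.
Latitude field B = 1; +1 → 2 = C.
The longitude characters are unchanged.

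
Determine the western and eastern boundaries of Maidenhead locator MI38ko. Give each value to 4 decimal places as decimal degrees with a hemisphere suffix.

66.8333° E, 66.9167° E

Field M=12, I=8: +12·20° lon, +8·10° lat → SW at lon 60°, lat -10°.
Square 3, 8: +3·2° lon, +8·1° lat → SW at lon 66°, lat -2°.
Subsquare k=10, o=14: +10·0.0833333° lon, +14·0.0416667° lat → SW at lon 66.8333°, lat -1.41667°.
Cell spans 0.0833333° lon × 0.0416667° lat.
west 66.8333° E, east 66.9167° E.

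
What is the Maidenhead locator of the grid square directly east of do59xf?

Longitude subsquare x = 23; +1 → 24, wraps to 0 = a, carry into square.
Longitude square 5; +1 → 6.
The latitude characters are unchanged.

DO69af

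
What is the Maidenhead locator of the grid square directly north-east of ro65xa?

Longitude subsquare x = 23; +1 → 24, wraps to 0 = a, carry into square.
Longitude square 6; +1 → 7.
Latitude subsquare a = 0; +1 → 1 = b.

RO75ab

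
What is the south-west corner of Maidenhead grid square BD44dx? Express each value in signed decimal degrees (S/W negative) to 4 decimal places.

Field B=1, D=3: +1·20° lon, +3·10° lat → SW at lon -160°, lat -60°.
Square 4, 4: +4·2° lon, +4·1° lat → SW at lon -152°, lat -56°.
Subsquare d=3, x=23: +3·0.0833333° lon, +23·0.0416667° lat → SW at lon -151.75°, lat -55.0417°.
latitude -55.0417, longitude -151.7500.

-55.0417, -151.7500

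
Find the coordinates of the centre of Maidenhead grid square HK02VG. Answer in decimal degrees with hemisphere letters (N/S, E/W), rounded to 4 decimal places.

12.2708° N, 38.2083° W

Field H=7, K=10: +7·20° lon, +10·10° lat → SW at lon -40°, lat 10°.
Square 0, 2: +0·2° lon, +2·1° lat → SW at lon -40°, lat 12°.
Subsquare v=21, g=6: +21·0.0833333° lon, +6·0.0416667° lat → SW at lon -38.25°, lat 12.25°.
Cell spans 0.0833333° lon × 0.0416667° lat. Centre is SW corner plus half of each.
latitude 12.2708° N, longitude 38.2083° W.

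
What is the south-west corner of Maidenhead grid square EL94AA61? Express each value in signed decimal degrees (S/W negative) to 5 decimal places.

24.00417, -81.95000

Field E=4, L=11: +4·20° lon, +11·10° lat → SW at lon -100°, lat 20°.
Square 9, 4: +9·2° lon, +4·1° lat → SW at lon -82°, lat 24°.
Subsquare a=0, a=0: +0·0.0833333° lon, +0·0.0416667° lat → SW at lon -82°, lat 24°.
Extended square 6, 1: +6·0.00833333° lon, +1·0.00416667° lat → SW at lon -81.95°, lat 24.0042°.
latitude 24.00417, longitude -81.95000.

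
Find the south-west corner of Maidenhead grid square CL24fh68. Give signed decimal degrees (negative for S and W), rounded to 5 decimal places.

24.32500, -135.53333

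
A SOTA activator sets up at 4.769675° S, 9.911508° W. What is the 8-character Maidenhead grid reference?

II55bf05

Offset from 180°W / 90°S: lon 170.08849°, lat 85.23032°.
Field (20°×10°, letters A–R): 170.08849/20 → 8 → I, 85.23032/10 → 8 → I; chars II.
Square (2°×1°, digits 0–9): 10.08849/2 → 5, 5.23032/1 → 5; chars 55.
Subsquare (5′×2.5′, letters a–x): 0.08849/0.0833333 → 1 → b, 0.23032/0.0416667 → 5 → f; chars bf.
Extended square (30″×15″, digits 0–9): 0.00516/0.00833333 → 0, 0.02199/0.00416667 → 5; chars 05.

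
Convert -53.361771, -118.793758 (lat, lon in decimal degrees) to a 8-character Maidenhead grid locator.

Shift to the Maidenhead origin (180°W, 90°S): lon 61.20624, lat 36.63823.
Field: lon ⌊61.20624/20⌋ = 3 → D; lat ⌊36.63823/10⌋ = 3 → D.
Square: lon ⌊1.20624/2⌋ = 0; lat ⌊6.63823/1⌋ = 6.
Subsquare: lon ⌊1.20624/0.0833333⌋ = 14 → o; lat ⌊0.63823/0.0416667⌋ = 15 → p.
Extended square: lon ⌊0.03958/0.00833333⌋ = 4; lat ⌊0.01323/0.00416667⌋ = 3.

DD06op43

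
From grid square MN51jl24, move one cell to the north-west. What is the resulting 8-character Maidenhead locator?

Longitude extended square 2; −1 → 1.
Latitude extended square 4; +1 → 5.

MN51jl15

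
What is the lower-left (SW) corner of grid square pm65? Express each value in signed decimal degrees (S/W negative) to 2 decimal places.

35.00, 132.00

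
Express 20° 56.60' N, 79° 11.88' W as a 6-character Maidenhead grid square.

FL00jw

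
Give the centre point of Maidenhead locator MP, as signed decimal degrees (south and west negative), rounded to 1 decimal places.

Field M=12, P=15: +12·20° lon, +15·10° lat → SW at lon 60°, lat 60°.
Cell spans 20° lon × 10° lat. Centre is SW corner plus half of each.
latitude 65.0, longitude 70.0.

65.0, 70.0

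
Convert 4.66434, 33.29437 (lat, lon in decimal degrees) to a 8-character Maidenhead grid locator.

KJ64pp59

Shift to the Maidenhead origin (180°W, 90°S): lon 213.29437, lat 94.66434.
Field: lon ⌊213.29437/20⌋ = 10 → K; lat ⌊94.66434/10⌋ = 9 → J.
Square: lon ⌊13.29437/2⌋ = 6; lat ⌊4.66434/1⌋ = 4.
Subsquare: lon ⌊1.29437/0.0833333⌋ = 15 → p; lat ⌊0.66434/0.0416667⌋ = 15 → p.
Extended square: lon ⌊0.04437/0.00833333⌋ = 5; lat ⌊0.03934/0.00416667⌋ = 9.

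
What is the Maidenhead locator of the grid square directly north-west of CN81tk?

Longitude subsquare t = 19; −1 → 18 = s.
Latitude subsquare k = 10; +1 → 11 = l.

CN81sl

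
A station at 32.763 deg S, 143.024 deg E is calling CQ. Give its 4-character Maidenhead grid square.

Offset from 180°W / 90°S: lon 323.02°, lat 57.24°.
Field (20°×10°, letters A–R): lon ⌊323.02/20⌋ = 16 → Q; lat ⌊57.24/10⌋ = 5 → F.
Square (2°×1°, digits 0–9): lon ⌊3.02/2⌋ = 1; lat ⌊7.24/1⌋ = 7.

QF17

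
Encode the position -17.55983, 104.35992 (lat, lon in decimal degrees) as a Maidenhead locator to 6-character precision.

OH22ek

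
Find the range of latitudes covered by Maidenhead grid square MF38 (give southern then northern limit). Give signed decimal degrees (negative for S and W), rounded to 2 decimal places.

Field M=12, F=5: +12·20° lon, +5·10° lat → SW at lon 60°, lat -40°.
Square 3, 8: +3·2° lon, +8·1° lat → SW at lon 66°, lat -32°.
Cell spans 2° lon × 1° lat.
south -32.00, north -31.00.

-32.00, -31.00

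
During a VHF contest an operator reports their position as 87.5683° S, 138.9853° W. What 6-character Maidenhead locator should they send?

CA02mk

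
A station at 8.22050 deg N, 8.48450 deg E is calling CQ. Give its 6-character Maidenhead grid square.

JJ48ff

Offset from 180°W / 90°S: lon 188.4845°, lat 98.2205°.
Field: lon ⌊188.4845/20⌋ = 9 → J; lat ⌊98.2205/10⌋ = 9 → J.
Square: lon ⌊8.4845/2⌋ = 4; lat ⌊8.2205/1⌋ = 8.
Subsquare: lon ⌊0.4845/0.0833333⌋ = 5 → f; lat ⌊0.2205/0.0416667⌋ = 5 → f.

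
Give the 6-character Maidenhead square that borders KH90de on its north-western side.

Longitude subsquare d = 3; −1 → 2 = c.
Latitude subsquare e = 4; +1 → 5 = f.

KH90cf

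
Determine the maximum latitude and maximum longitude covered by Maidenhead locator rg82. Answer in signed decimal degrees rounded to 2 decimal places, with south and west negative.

Field R=17, G=6: +17·20° lon, +6·10° lat → SW at lon 160°, lat -30°.
Square 8, 2: +8·2° lon, +2·1° lat → SW at lon 176°, lat -28°.
Cell spans 2° lon × 1° lat. NE corner is SW corner plus one full cell.
latitude -27.00, longitude 178.00.

-27.00, 178.00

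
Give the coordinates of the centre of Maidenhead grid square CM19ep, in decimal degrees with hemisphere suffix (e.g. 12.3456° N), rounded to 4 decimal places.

Field C=2, M=12: +2·20° lon, +12·10° lat → SW at lon -140°, lat 30°.
Square 1, 9: +1·2° lon, +9·1° lat → SW at lon -138°, lat 39°.
Subsquare e=4, p=15: +4·0.0833333° lon, +15·0.0416667° lat → SW at lon -137.667°, lat 39.625°.
Cell spans 0.0833333° lon × 0.0416667° lat. Centre is SW corner plus half of each.
latitude 39.6458° N, longitude 137.6250° W.

39.6458° N, 137.6250° W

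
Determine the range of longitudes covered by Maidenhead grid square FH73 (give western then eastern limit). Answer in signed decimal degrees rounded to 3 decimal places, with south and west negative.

Field F=5, H=7: +5·20° lon, +7·10° lat → SW at lon -80°, lat -20°.
Square 7, 3: +7·2° lon, +3·1° lat → SW at lon -66°, lat -17°.
Cell spans 2° lon × 1° lat.
west -66.000, east -64.000.

-66.000, -64.000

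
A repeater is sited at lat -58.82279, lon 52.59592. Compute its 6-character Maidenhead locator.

LD61he

Add 180° to longitude and 90° to latitude: 232.5959, 31.1772.
Field: 232.5959/20 → 11 → L, 31.1772/10 → 3 → D; chars LD.
Square: 12.5959/2 → 6, 1.1772/1 → 1; chars 61.
Subsquare: 0.5959/0.0833333 → 7 → h, 0.1772/0.0416667 → 4 → e; chars he.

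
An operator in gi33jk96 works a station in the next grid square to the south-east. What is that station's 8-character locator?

GI33kk05

Longitude extended square 9; +1 → 10, wraps to 0, carry into subsquare.
Longitude subsquare j = 9; +1 → 10 = k.
Latitude extended square 6; −1 → 5.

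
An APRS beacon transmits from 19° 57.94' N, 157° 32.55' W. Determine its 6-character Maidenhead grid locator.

BK19fx

Shift to the Maidenhead origin (180°W, 90°S): lon 22.4575, lat 109.9657.
Field (20°×10°, letters A–R): lon ⌊22.4575/20⌋ = 1 → B; lat ⌊109.9657/10⌋ = 10 → K.
Square (2°×1°, digits 0–9): lon ⌊2.4575/2⌋ = 1; lat ⌊9.9657/1⌋ = 9.
Subsquare (5′×2.5′, letters a–x): lon ⌊0.4575/0.0833333⌋ = 5 → f; lat ⌊0.9657/0.0416667⌋ = 23 → x.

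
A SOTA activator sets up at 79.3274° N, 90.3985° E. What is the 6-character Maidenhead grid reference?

NQ59eh

Shift to the Maidenhead origin (180°W, 90°S): lon 270.3985, lat 169.3274.
Field: lon ⌊270.3985/20⌋ = 13 → N; lat ⌊169.3274/10⌋ = 16 → Q.
Square: lon ⌊10.3985/2⌋ = 5; lat ⌊9.3274/1⌋ = 9.
Subsquare: lon ⌊0.3985/0.0833333⌋ = 4 → e; lat ⌊0.3274/0.0416667⌋ = 7 → h.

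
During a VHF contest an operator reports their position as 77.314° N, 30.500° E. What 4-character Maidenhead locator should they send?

Add 180° to longitude and 90° to latitude: 210.50, 167.31.
Field: lon ⌊210.50/20⌋ = 10 → K; lat ⌊167.31/10⌋ = 16 → Q.
Square: lon ⌊10.50/2⌋ = 5; lat ⌊7.31/1⌋ = 7.

KQ57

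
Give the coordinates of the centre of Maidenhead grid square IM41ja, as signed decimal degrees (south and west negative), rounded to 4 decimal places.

31.0208, -11.2083

Field I=8, M=12: +8·20° lon, +12·10° lat → SW at lon -20°, lat 30°.
Square 4, 1: +4·2° lon, +1·1° lat → SW at lon -12°, lat 31°.
Subsquare j=9, a=0: +9·0.0833333° lon, +0·0.0416667° lat → SW at lon -11.25°, lat 31°.
Cell spans 0.0833333° lon × 0.0416667° lat. Centre is SW corner plus half of each.
latitude 31.0208, longitude -11.2083.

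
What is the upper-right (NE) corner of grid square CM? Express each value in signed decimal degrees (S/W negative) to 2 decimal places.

Field C=2, M=12: +2·20° lon, +12·10° lat → SW at lon -140°, lat 30°.
Cell spans 20° lon × 10° lat. NE corner is SW corner plus one full cell.
latitude 40.00, longitude -120.00.

40.00, -120.00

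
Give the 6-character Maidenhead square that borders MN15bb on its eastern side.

Longitude subsquare b = 1; +1 → 2 = c.
The latitude characters are unchanged.

MN15cb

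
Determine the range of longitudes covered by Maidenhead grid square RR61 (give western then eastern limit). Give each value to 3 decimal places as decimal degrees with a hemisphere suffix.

Field R=17, R=17: +17·20° lon, +17·10° lat → SW at lon 160°, lat 80°.
Square 6, 1: +6·2° lon, +1·1° lat → SW at lon 172°, lat 81°.
Cell spans 2° lon × 1° lat.
west 172.000° E, east 174.000° E.

172.000° E, 174.000° E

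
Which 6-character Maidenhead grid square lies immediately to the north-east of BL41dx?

BL42ea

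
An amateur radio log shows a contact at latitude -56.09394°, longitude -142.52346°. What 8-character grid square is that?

BD83rv77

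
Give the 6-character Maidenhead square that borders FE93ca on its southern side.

Latitude subsquare a = 0; −1 → -1, wraps to 23 = x, carry into square.
Latitude square 3; −1 → 2.
The longitude characters are unchanged.

FE92cx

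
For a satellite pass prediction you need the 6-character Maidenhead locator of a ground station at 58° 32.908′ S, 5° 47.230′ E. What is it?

Shift to the Maidenhead origin (180°W, 90°S): lon 185.7872, lat 31.4515.
Field: 185.7872/20 → 9 → J, 31.4515/10 → 3 → D; chars JD.
Square: 5.7872/2 → 2, 1.4515/1 → 1; chars 21.
Subsquare: 1.7872/0.0833333 → 21 → v, 0.4515/0.0416667 → 10 → k; chars vk.

JD21vk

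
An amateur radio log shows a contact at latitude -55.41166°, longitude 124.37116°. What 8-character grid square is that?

PD24eo41

Add 180° to longitude and 90° to latitude: 304.37116, 34.58834.
Field: 304.37116/20 → 15 → P, 34.58834/10 → 3 → D; chars PD.
Square: 4.37116/2 → 2, 4.58834/1 → 4; chars 24.
Subsquare: 0.37116/0.0833333 → 4 → e, 0.58834/0.0416667 → 14 → o; chars eo.
Extended square: 0.03783/0.00833333 → 4, 0.00501/0.00416667 → 1; chars 41.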